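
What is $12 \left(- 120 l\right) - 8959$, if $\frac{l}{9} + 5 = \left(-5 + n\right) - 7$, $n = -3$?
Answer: $250241$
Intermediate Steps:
$l = -180$ ($l = -45 + 9 \left(\left(-5 - 3\right) - 7\right) = -45 + 9 \left(-8 - 7\right) = -45 + 9 \left(-15\right) = -45 - 135 = -180$)
$12 \left(- 120 l\right) - 8959 = 12 \left(\left(-120\right) \left(-180\right)\right) - 8959 = 12 \cdot 21600 - 8959 = 259200 - 8959 = 250241$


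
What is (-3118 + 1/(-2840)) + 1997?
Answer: -3183641/2840 ≈ -1121.0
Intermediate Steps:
(-3118 + 1/(-2840)) + 1997 = (-3118 - 1/2840) + 1997 = -8855121/2840 + 1997 = -3183641/2840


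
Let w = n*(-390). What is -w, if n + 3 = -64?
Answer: -26130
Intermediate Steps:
n = -67 (n = -3 - 64 = -67)
w = 26130 (w = -67*(-390) = 26130)
-w = -1*26130 = -26130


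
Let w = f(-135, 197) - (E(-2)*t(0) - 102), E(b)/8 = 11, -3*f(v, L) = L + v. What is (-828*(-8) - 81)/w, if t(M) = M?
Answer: 19629/244 ≈ 80.447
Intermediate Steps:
f(v, L) = -L/3 - v/3 (f(v, L) = -(L + v)/3 = -L/3 - v/3)
E(b) = 88 (E(b) = 8*11 = 88)
w = 244/3 (w = (-⅓*197 - ⅓*(-135)) - (88*0 - 102) = (-197/3 + 45) - (0 - 102) = -62/3 - 1*(-102) = -62/3 + 102 = 244/3 ≈ 81.333)
(-828*(-8) - 81)/w = (-828*(-8) - 81)/(244/3) = (-138*(-48) - 81)*(3/244) = (6624 - 81)*(3/244) = 6543*(3/244) = 19629/244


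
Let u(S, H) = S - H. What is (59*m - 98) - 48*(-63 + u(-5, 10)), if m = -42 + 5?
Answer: 1463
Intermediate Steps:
m = -37
(59*m - 98) - 48*(-63 + u(-5, 10)) = (59*(-37) - 98) - 48*(-63 + (-5 - 1*10)) = (-2183 - 98) - 48*(-63 + (-5 - 10)) = -2281 - 48*(-63 - 15) = -2281 - 48*(-78) = -2281 - 1*(-3744) = -2281 + 3744 = 1463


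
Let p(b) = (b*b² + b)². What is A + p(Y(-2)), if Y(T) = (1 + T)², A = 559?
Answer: 563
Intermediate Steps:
p(b) = (b + b³)² (p(b) = (b³ + b)² = (b + b³)²)
A + p(Y(-2)) = 559 + ((1 - 2)²)²*(1 + ((1 - 2)²)²)² = 559 + ((-1)²)²*(1 + ((-1)²)²)² = 559 + 1²*(1 + 1²)² = 559 + 1*(1 + 1)² = 559 + 1*2² = 559 + 1*4 = 559 + 4 = 563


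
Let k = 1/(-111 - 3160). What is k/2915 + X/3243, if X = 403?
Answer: 3842587652/30921891495 ≈ 0.12427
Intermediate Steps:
k = -1/3271 (k = 1/(-3271) = -1/3271 ≈ -0.00030572)
k/2915 + X/3243 = -1/3271/2915 + 403/3243 = -1/3271*1/2915 + 403*(1/3243) = -1/9534965 + 403/3243 = 3842587652/30921891495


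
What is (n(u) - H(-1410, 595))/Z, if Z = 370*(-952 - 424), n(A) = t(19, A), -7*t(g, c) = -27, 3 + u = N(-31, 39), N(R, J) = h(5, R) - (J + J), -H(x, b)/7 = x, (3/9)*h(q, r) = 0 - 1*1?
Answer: 69063/3563840 ≈ 0.019379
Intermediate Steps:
h(q, r) = -3 (h(q, r) = 3*(0 - 1*1) = 3*(0 - 1) = 3*(-1) = -3)
H(x, b) = -7*x
N(R, J) = -3 - 2*J (N(R, J) = -3 - (J + J) = -3 - 2*J)
u = -84 (u = -3 + (-3 - 2*39) = -3 + (-3 - 78) = -3 - 81 = -84)
t(g, c) = 27/7 (t(g, c) = -⅐*(-27) = 27/7)
n(A) = 27/7
Z = -509120 (Z = 370*(-1376) = -509120)
(n(u) - H(-1410, 595))/Z = (27/7 - (-7)*(-1410))/(-509120) = (27/7 - 1*9870)*(-1/509120) = (27/7 - 9870)*(-1/509120) = -69063/7*(-1/509120) = 69063/3563840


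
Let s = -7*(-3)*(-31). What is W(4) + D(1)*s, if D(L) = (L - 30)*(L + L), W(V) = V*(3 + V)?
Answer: 37786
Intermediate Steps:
D(L) = 2*L*(-30 + L) (D(L) = (-30 + L)*(2*L) = 2*L*(-30 + L))
s = -651 (s = 21*(-31) = -651)
W(4) + D(1)*s = 4*(3 + 4) + (2*1*(-30 + 1))*(-651) = 4*7 + (2*1*(-29))*(-651) = 28 - 58*(-651) = 28 + 37758 = 37786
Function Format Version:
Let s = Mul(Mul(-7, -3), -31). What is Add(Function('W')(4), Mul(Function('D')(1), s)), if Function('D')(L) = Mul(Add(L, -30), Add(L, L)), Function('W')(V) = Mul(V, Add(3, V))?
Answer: 37786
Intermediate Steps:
Function('D')(L) = Mul(2, L, Add(-30, L)) (Function('D')(L) = Mul(Add(-30, L), Mul(2, L)) = Mul(2, L, Add(-30, L)))
s = -651 (s = Mul(21, -31) = -651)
Add(Function('W')(4), Mul(Function('D')(1), s)) = Add(Mul(4, Add(3, 4)), Mul(Mul(2, 1, Add(-30, 1)), -651)) = Add(Mul(4, 7), Mul(Mul(2, 1, -29), -651)) = Add(28, Mul(-58, -651)) = Add(28, 37758) = 37786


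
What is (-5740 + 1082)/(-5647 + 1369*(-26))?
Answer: 4658/41241 ≈ 0.11295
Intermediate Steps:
(-5740 + 1082)/(-5647 + 1369*(-26)) = -4658/(-5647 - 35594) = -4658/(-41241) = -4658*(-1/41241) = 4658/41241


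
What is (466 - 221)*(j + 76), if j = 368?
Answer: 108780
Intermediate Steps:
(466 - 221)*(j + 76) = (466 - 221)*(368 + 76) = 245*444 = 108780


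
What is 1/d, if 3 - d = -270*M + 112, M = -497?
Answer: -1/134299 ≈ -7.4461e-6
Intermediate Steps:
d = -134299 (d = 3 - (-270*(-497) + 112) = 3 - (134190 + 112) = 3 - 1*134302 = 3 - 134302 = -134299)
1/d = 1/(-134299) = -1/134299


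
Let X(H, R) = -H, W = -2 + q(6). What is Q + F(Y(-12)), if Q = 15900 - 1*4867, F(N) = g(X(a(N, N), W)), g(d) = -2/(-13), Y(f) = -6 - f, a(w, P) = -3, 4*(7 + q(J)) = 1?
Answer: 143431/13 ≈ 11033.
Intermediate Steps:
q(J) = -27/4 (q(J) = -7 + (¼)*1 = -7 + ¼ = -27/4)
W = -35/4 (W = -2 - 27/4 = -35/4 ≈ -8.7500)
g(d) = 2/13 (g(d) = -2*(-1/13) = 2/13)
F(N) = 2/13
Q = 11033 (Q = 15900 - 4867 = 11033)
Q + F(Y(-12)) = 11033 + 2/13 = 143431/13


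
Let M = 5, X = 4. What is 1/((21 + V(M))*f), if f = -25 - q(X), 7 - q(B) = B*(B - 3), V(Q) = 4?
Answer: -1/700 ≈ -0.0014286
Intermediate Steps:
q(B) = 7 - B*(-3 + B) (q(B) = 7 - B*(B - 3) = 7 - B*(-3 + B))
f = -28 (f = -25 - (7 - 1*4**2 + 3*4) = -25 - (7 - 1*16 + 12) = -25 - (7 - 16 + 12) = -25 - 1*3 = -25 - 3 = -28)
1/((21 + V(M))*f) = 1/((21 + 4)*(-28)) = 1/(25*(-28)) = 1/(-700) = -1/700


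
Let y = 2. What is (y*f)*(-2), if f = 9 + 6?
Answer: -60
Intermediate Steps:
f = 15
(y*f)*(-2) = (2*15)*(-2) = 30*(-2) = -60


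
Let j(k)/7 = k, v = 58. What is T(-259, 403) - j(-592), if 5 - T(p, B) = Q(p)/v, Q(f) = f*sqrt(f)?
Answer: 4149 + 259*I*sqrt(259)/58 ≈ 4149.0 + 71.866*I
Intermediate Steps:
j(k) = 7*k
Q(f) = f**(3/2)
T(p, B) = 5 - p**(3/2)/58
T(-259, 403) - j(-592) = (5 - (-259)*I*sqrt(259)/58) - 7*(-592) = (5 - (-259)*I*sqrt(259)/58) - 1*(-4144) = (5 + 259*I*sqrt(259)/58) + 4144 = 4149 + 259*I*sqrt(259)/58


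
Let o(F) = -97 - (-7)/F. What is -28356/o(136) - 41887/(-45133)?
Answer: 58201301141/198359535 ≈ 293.41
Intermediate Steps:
o(F) = -97 + 7/F
-28356/o(136) - 41887/(-45133) = -28356/(-97 + 7/136) - 41887/(-45133) = -28356/(-97 + 7*(1/136)) - 41887*(-1/45133) = -28356/(-97 + 7/136) + 41887/45133 = -28356/(-13185/136) + 41887/45133 = -28356*(-136/13185) + 41887/45133 = 1285472/4395 + 41887/45133 = 58201301141/198359535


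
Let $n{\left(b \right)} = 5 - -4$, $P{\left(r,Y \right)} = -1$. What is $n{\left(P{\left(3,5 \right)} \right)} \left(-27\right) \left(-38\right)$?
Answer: $9234$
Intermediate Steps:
$n{\left(b \right)} = 9$ ($n{\left(b \right)} = 5 + 4 = 9$)
$n{\left(P{\left(3,5 \right)} \right)} \left(-27\right) \left(-38\right) = 9 \left(-27\right) \left(-38\right) = \left(-243\right) \left(-38\right) = 9234$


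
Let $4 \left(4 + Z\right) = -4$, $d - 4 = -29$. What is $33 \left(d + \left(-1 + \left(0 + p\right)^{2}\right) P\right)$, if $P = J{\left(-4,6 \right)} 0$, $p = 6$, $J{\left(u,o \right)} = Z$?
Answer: $-825$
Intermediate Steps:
$d = -25$ ($d = 4 - 29 = -25$)
$Z = -5$ ($Z = -4 + \frac{1}{4} \left(-4\right) = -4 - 1 = -5$)
$J{\left(u,o \right)} = -5$
$P = 0$ ($P = \left(-5\right) 0 = 0$)
$33 \left(d + \left(-1 + \left(0 + p\right)^{2}\right) P\right) = 33 \left(-25 + \left(-1 + \left(0 + 6\right)^{2}\right) 0\right) = 33 \left(-25 + \left(-1 + 6^{2}\right) 0\right) = 33 \left(-25 + \left(-1 + 36\right) 0\right) = 33 \left(-25 + 35 \cdot 0\right) = 33 \left(-25 + 0\right) = 33 \left(-25\right) = -825$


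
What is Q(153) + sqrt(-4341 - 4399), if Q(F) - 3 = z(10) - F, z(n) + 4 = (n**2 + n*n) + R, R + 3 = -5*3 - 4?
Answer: 24 + 2*I*sqrt(2185) ≈ 24.0 + 93.488*I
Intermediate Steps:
R = -22 (R = -3 + (-5*3 - 4) = -3 + (-15 - 4) = -3 - 19 = -22)
z(n) = -26 + 2*n**2 (z(n) = -4 + ((n**2 + n*n) - 22) = -4 + ((n**2 + n**2) - 22) = -4 + (2*n**2 - 22) = -4 + (-22 + 2*n**2) = -26 + 2*n**2)
Q(F) = 177 - F (Q(F) = 3 + ((-26 + 2*10**2) - F) = 3 + ((-26 + 2*100) - F) = 3 + ((-26 + 200) - F) = 3 + (174 - F) = 177 - F)
Q(153) + sqrt(-4341 - 4399) = (177 - 1*153) + sqrt(-4341 - 4399) = (177 - 153) + sqrt(-8740) = 24 + 2*I*sqrt(2185)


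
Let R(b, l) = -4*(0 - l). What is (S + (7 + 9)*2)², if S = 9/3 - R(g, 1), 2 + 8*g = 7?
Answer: 961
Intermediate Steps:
g = 5/8 (g = -¼ + (⅛)*7 = -¼ + 7/8 = 5/8 ≈ 0.62500)
R(b, l) = 4*l (R(b, l) = -(-4)*l = 4*l)
S = -1 (S = 9/3 - 4 = 9*(⅓) - 1*4 = 3 - 4 = -1)
(S + (7 + 9)*2)² = (-1 + (7 + 9)*2)² = (-1 + 16*2)² = (-1 + 32)² = 31² = 961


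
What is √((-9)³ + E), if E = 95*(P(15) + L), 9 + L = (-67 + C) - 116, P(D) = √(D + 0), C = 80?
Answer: √(-11369 + 95*√15) ≈ 104.89*I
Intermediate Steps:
P(D) = √D
L = -112 (L = -9 + ((-67 + 80) - 116) = -9 + (13 - 116) = -9 - 103 = -112)
E = -10640 + 95*√15 (E = 95*(√15 - 112) = 95*(-112 + √15) = -10640 + 95*√15 ≈ -10272.)
√((-9)³ + E) = √((-9)³ + (-10640 + 95*√15)) = √(-729 + (-10640 + 95*√15)) = √(-11369 + 95*√15)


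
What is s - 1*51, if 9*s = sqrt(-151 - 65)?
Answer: -51 + 2*I*sqrt(6)/3 ≈ -51.0 + 1.633*I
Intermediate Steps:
s = 2*I*sqrt(6)/3 (s = sqrt(-151 - 65)/9 = sqrt(-216)/9 = (6*I*sqrt(6))/9 = 2*I*sqrt(6)/3 ≈ 1.633*I)
s - 1*51 = 2*I*sqrt(6)/3 - 1*51 = 2*I*sqrt(6)/3 - 51 = -51 + 2*I*sqrt(6)/3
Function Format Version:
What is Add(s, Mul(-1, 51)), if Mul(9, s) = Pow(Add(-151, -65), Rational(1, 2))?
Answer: Add(-51, Mul(Rational(2, 3), I, Pow(6, Rational(1, 2)))) ≈ Add(-51.000, Mul(1.6330, I))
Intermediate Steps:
s = Mul(Rational(2, 3), I, Pow(6, Rational(1, 2))) (s = Mul(Rational(1, 9), Pow(Add(-151, -65), Rational(1, 2))) = Mul(Rational(1, 9), Pow(-216, Rational(1, 2))) = Mul(Rational(1, 9), Mul(6, I, Pow(6, Rational(1, 2)))) = Mul(Rational(2, 3), I, Pow(6, Rational(1, 2))) ≈ Mul(1.6330, I))
Add(s, Mul(-1, 51)) = Add(Mul(Rational(2, 3), I, Pow(6, Rational(1, 2))), Mul(-1, 51)) = Add(Mul(Rational(2, 3), I, Pow(6, Rational(1, 2))), -51) = Add(-51, Mul(Rational(2, 3), I, Pow(6, Rational(1, 2))))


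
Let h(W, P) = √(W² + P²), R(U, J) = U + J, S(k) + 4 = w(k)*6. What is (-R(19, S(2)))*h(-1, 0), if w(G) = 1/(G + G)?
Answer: -33/2 ≈ -16.500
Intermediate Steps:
w(G) = 1/(2*G)
S(k) = -4 + 3/k (S(k) = -4 + (1/(2*k))*6 = -4 + 3/k)
R(U, J) = J + U
h(W, P) = √(P² + W²)
(-R(19, S(2)))*h(-1, 0) = (-((-4 + 3/2) + 19))*√(0² + (-1)²) = (-((-4 + 3*(½)) + 19))*√(0 + 1) = (-((-4 + 3/2) + 19))*√1 = -(-5/2 + 19)*1 = -1*33/2*1 = -33/2*1 = -33/2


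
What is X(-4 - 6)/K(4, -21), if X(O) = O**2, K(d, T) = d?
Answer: 25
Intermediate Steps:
X(-4 - 6)/K(4, -21) = (-4 - 6)**2/4 = (-10)**2*(1/4) = 100*(1/4) = 25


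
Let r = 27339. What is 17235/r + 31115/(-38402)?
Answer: -691555/3845686 ≈ -0.17983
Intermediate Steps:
17235/r + 31115/(-38402) = 17235/27339 + 31115/(-38402) = 17235*(1/27339) + 31115*(-1/38402) = 5745/9113 - 4445/5486 = -691555/3845686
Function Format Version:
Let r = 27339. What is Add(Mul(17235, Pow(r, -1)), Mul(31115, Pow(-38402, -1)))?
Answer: Rational(-691555, 3845686) ≈ -0.17983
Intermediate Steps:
Add(Mul(17235, Pow(r, -1)), Mul(31115, Pow(-38402, -1))) = Add(Mul(17235, Pow(27339, -1)), Mul(31115, Pow(-38402, -1))) = Add(Mul(17235, Rational(1, 27339)), Mul(31115, Rational(-1, 38402))) = Add(Rational(5745, 9113), Rational(-4445, 5486)) = Rational(-691555, 3845686)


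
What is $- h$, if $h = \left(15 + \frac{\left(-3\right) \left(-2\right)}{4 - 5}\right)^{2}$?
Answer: $-81$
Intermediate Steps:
$h = 81$ ($h = \left(15 + \frac{6}{-1}\right)^{2} = \left(15 + 6 \left(-1\right)\right)^{2} = \left(15 - 6\right)^{2} = 9^{2} = 81$)
$- h = \left(-1\right) 81 = -81$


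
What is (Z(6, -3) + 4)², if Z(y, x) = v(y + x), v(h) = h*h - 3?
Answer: 100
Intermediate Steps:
v(h) = -3 + h² (v(h) = h² - 3 = -3 + h²)
Z(y, x) = -3 + (x + y)² (Z(y, x) = -3 + (y + x)² = -3 + (x + y)²)
(Z(6, -3) + 4)² = ((-3 + (-3 + 6)²) + 4)² = ((-3 + 3²) + 4)² = ((-3 + 9) + 4)² = (6 + 4)² = 10² = 100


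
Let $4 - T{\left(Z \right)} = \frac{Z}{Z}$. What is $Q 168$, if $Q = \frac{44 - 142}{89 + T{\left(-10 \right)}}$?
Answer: $- \frac{4116}{23} \approx -178.96$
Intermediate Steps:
$T{\left(Z \right)} = 3$ ($T{\left(Z \right)} = 4 - \frac{Z}{Z} = 4 - 1 = 3$)
$Q = - \frac{49}{46}$ ($Q = \frac{44 - 142}{89 + 3} = - \frac{98}{92} = \left(-98\right) \frac{1}{92} = - \frac{49}{46} \approx -1.0652$)
$Q 168 = \left(- \frac{49}{46}\right) 168 = - \frac{4116}{23}$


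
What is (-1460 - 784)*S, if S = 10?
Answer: -22440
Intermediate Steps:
(-1460 - 784)*S = (-1460 - 784)*10 = -2244*10 = -22440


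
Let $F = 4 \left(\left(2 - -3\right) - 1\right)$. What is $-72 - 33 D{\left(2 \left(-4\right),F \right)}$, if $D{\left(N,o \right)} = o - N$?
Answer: $-864$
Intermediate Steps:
$F = 16$ ($F = 4 \left(\left(2 + 3\right) - 1\right) = 4 \left(5 - 1\right) = 4 \cdot 4 = 16$)
$-72 - 33 D{\left(2 \left(-4\right),F \right)} = -72 - 33 \left(16 - 2 \left(-4\right)\right) = -72 - 33 \left(16 - -8\right) = -72 - 33 \left(16 + 8\right) = -72 - 792 = -864$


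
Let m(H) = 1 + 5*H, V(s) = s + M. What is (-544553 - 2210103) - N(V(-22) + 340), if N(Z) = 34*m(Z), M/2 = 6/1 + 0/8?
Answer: -2810790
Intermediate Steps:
M = 12 (M = 2*(6/1 + 0/8) = 2*(6*1 + 0*(⅛)) = 2*(6 + 0) = 2*6 = 12)
V(s) = 12 + s (V(s) = s + 12 = 12 + s)
N(Z) = 34 + 170*Z (N(Z) = 34*(1 + 5*Z) = 34 + 170*Z)
(-544553 - 2210103) - N(V(-22) + 340) = (-544553 - 2210103) - (34 + 170*((12 - 22) + 340)) = -2754656 - (34 + 170*(-10 + 340)) = -2754656 - (34 + 170*330) = -2754656 - (34 + 56100) = -2754656 - 1*56134 = -2754656 - 56134 = -2810790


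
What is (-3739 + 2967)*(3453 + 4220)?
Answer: -5923556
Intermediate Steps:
(-3739 + 2967)*(3453 + 4220) = -772*7673 = -5923556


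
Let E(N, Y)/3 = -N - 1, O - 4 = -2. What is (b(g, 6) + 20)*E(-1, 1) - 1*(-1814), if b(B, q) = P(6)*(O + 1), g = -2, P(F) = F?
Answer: 1814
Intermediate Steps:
O = 2 (O = 4 - 2 = 2)
b(B, q) = 18 (b(B, q) = 6*(2 + 1) = 6*3 = 18)
E(N, Y) = -3 - 3*N (E(N, Y) = 3*(-N - 1) = 3*(-1 - N) = -3 - 3*N)
(b(g, 6) + 20)*E(-1, 1) - 1*(-1814) = (18 + 20)*(-3 - 3*(-1)) - 1*(-1814) = 38*(-3 + 3) + 1814 = 38*0 + 1814 = 0 + 1814 = 1814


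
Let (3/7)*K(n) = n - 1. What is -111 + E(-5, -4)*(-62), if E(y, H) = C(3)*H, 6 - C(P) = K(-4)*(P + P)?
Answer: 18737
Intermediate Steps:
K(n) = -7/3 + 7*n/3 (K(n) = 7*(n - 1)/3 = 7*(-1 + n)/3 = -7/3 + 7*n/3)
C(P) = 6 + 70*P/3 (C(P) = 6 - (-7/3 + (7/3)*(-4))*(P + P) = 6 - (-7/3 - 28/3)*2*P = 6 - (-35)*2*P/3 = 6 - (-70)*P/3 = 6 + 70*P/3)
E(y, H) = 76*H (E(y, H) = (6 + (70/3)*3)*H = (6 + 70)*H = 76*H)
-111 + E(-5, -4)*(-62) = -111 + (76*(-4))*(-62) = -111 - 304*(-62) = -111 + 18848 = 18737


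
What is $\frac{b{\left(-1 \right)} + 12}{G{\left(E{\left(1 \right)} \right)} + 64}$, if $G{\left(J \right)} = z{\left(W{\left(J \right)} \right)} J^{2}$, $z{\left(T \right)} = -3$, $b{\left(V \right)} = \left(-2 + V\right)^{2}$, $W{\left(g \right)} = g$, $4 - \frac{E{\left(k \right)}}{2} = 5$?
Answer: $\frac{21}{52} \approx 0.40385$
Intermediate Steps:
$E{\left(k \right)} = -2$ ($E{\left(k \right)} = 8 - 10 = -2$)
$G{\left(J \right)} = - 3 J^{2}$
$\frac{b{\left(-1 \right)} + 12}{G{\left(E{\left(1 \right)} \right)} + 64} = \frac{\left(-2 - 1\right)^{2} + 12}{- 3 \left(-2\right)^{2} + 64} = \frac{\left(-3\right)^{2} + 12}{\left(-3\right) 4 + 64} = \frac{9 + 12}{-12 + 64} = \frac{21}{52}$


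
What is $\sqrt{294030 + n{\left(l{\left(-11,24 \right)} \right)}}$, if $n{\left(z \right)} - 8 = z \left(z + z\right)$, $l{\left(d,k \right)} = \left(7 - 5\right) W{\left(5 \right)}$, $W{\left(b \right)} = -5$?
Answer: $\sqrt{294238} \approx 542.44$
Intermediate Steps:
$l{\left(d,k \right)} = -10$ ($l{\left(d,k \right)} = \left(7 - 5\right) \left(-5\right) = 2 \left(-5\right) = -10$)
$n{\left(z \right)} = 8 + 2 z^{2}$ ($n{\left(z \right)} = 8 + z \left(z + z\right) = 8 + z 2 z = 8 + 2 z^{2}$)
$\sqrt{294030 + n{\left(l{\left(-11,24 \right)} \right)}} = \sqrt{294030 + \left(8 + 2 \left(-10\right)^{2}\right)} = \sqrt{294030 + \left(8 + 2 \cdot 100\right)} = \sqrt{294030 + \left(8 + 200\right)} = \sqrt{294030 + 208} = \sqrt{294238}$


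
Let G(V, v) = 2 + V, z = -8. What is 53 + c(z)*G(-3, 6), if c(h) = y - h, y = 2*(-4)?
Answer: 53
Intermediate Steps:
y = -8
c(h) = -8 - h
53 + c(z)*G(-3, 6) = 53 + (-8 - 1*(-8))*(2 - 3) = 53 + (-8 + 8)*(-1) = 53 + 0*(-1) = 53 + 0 = 53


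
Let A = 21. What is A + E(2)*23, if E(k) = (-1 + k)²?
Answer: 44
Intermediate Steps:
A + E(2)*23 = 21 + (-1 + 2)²*23 = 21 + 1²*23 = 21 + 1*23 = 21 + 23 = 44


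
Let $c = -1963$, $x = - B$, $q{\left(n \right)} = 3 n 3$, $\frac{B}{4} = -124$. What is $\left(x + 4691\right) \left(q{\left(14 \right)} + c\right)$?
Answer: $-9528519$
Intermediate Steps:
$B = -496$ ($B = 4 \left(-124\right) = -496$)
$q{\left(n \right)} = 9 n$
$x = 496$ ($x = \left(-1\right) \left(-496\right) = 496$)
$\left(x + 4691\right) \left(q{\left(14 \right)} + c\right) = \left(496 + 4691\right) \left(9 \cdot 14 - 1963\right) = 5187 \left(126 - 1963\right) = 5187 \left(-1837\right) = -9528519$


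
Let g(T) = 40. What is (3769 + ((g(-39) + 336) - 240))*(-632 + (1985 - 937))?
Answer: 1624480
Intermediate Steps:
(3769 + ((g(-39) + 336) - 240))*(-632 + (1985 - 937)) = (3769 + ((40 + 336) - 240))*(-632 + (1985 - 937)) = (3769 + (376 - 240))*(-632 + 1048) = (3769 + 136)*416 = 3905*416 = 1624480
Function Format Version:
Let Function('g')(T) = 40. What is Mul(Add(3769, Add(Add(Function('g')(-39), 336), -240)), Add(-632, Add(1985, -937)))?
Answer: 1624480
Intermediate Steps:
Mul(Add(3769, Add(Add(Function('g')(-39), 336), -240)), Add(-632, Add(1985, -937))) = Mul(Add(3769, Add(Add(40, 336), -240)), Add(-632, Add(1985, -937))) = Mul(Add(3769, Add(376, -240)), Add(-632, 1048)) = Mul(Add(3769, 136), 416) = Mul(3905, 416) = 1624480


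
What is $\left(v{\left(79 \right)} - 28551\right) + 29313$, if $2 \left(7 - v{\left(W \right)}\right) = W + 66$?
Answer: $\frac{1393}{2} \approx 696.5$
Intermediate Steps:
$v{\left(W \right)} = -26 - \frac{W}{2}$ ($v{\left(W \right)} = 7 - \frac{W + 66}{2} = 7 - \frac{66 + W}{2} = 7 - \left(33 + \frac{W}{2}\right) = -26 - \frac{W}{2}$)
$\left(v{\left(79 \right)} - 28551\right) + 29313 = \left(\left(-26 - \frac{79}{2}\right) - 28551\right) + 29313 = \left(- \frac{131}{2} - 28551\right) + 29313 = - \frac{57233}{2} + 29313 = \frac{1393}{2}$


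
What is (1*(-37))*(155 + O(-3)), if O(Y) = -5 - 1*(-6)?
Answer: -5772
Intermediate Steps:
O(Y) = 1 (O(Y) = -5 + 6 = 1)
(1*(-37))*(155 + O(-3)) = (1*(-37))*(155 + 1) = -37*156 = -5772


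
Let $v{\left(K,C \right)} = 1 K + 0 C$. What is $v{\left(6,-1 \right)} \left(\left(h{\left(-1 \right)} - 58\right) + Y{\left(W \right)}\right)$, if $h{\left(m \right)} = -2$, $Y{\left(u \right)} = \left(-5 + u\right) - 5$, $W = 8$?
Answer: $-372$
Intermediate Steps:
$Y{\left(u \right)} = -10 + u$
$v{\left(K,C \right)} = K$ ($v{\left(K,C \right)} = K + 0 = K$)
$v{\left(6,-1 \right)} \left(\left(h{\left(-1 \right)} - 58\right) + Y{\left(W \right)}\right) = 6 \left(\left(-2 - 58\right) + \left(-10 + 8\right)\right) = 6 \left(-60 - 2\right) = 6 \left(-62\right) = -372$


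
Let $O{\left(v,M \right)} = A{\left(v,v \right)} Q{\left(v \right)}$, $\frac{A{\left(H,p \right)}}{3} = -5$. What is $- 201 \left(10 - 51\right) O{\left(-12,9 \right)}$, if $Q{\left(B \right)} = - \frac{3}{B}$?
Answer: $- \frac{123615}{4} \approx -30904.0$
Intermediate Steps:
$A{\left(H,p \right)} = -15$ ($A{\left(H,p \right)} = 3 \left(-5\right) = -15$)
$O{\left(v,M \right)} = \frac{45}{v}$ ($O{\left(v,M \right)} = - 15 \left(- \frac{3}{v}\right) = \frac{45}{v}$)
$- 201 \left(10 - 51\right) O{\left(-12,9 \right)} = - 201 \left(10 - 51\right) \frac{45}{-12} = - 201 \left(10 - 51\right) 45 \left(- \frac{1}{12}\right) = \left(-201\right) \left(-41\right) \left(- \frac{15}{4}\right) = 8241 \left(- \frac{15}{4}\right) = - \frac{123615}{4}$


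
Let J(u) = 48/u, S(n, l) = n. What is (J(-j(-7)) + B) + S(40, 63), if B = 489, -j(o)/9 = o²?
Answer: 77779/147 ≈ 529.11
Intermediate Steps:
j(o) = -9*o²
(J(-j(-7)) + B) + S(40, 63) = (48/((-(-9)*(-7)²)) + 489) + 40 = (48/((-(-9)*49)) + 489) + 40 = (48/((-1*(-441))) + 489) + 40 = (48/441 + 489) + 40 = (48*(1/441) + 489) + 40 = (16/147 + 489) + 40 = 71899/147 + 40 = 77779/147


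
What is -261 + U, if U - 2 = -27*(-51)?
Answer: 1118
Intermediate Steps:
U = 1379 (U = 2 - 27*(-51) = 2 + 1377 = 1379)
-261 + U = -261 + 1379 = 1118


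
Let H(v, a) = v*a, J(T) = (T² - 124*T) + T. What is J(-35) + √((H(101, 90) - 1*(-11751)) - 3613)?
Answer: 5530 + 2*√4307 ≈ 5661.3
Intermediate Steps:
J(T) = T² - 123*T
H(v, a) = a*v
J(-35) + √((H(101, 90) - 1*(-11751)) - 3613) = -35*(-123 - 35) + √((90*101 - 1*(-11751)) - 3613) = -35*(-158) + √((9090 + 11751) - 3613) = 5530 + √(20841 - 3613) = 5530 + √17228 = 5530 + 2*√4307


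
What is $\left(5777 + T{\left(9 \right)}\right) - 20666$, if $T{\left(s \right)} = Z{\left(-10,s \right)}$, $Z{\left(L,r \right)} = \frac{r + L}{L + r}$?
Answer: $-14888$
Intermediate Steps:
$Z{\left(L,r \right)} = 1$ ($Z{\left(L,r \right)} = \frac{L + r}{L + r} = 1$)
$T{\left(s \right)} = 1$
$\left(5777 + T{\left(9 \right)}\right) - 20666 = \left(5777 + 1\right) - 20666 = 5778 - 20666 = -14888$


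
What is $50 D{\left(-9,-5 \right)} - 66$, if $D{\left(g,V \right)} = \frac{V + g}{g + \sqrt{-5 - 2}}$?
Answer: $\frac{123}{22} + \frac{175 i \sqrt{7}}{22} \approx 5.5909 + 21.046 i$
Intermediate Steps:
$D{\left(g,V \right)} = \frac{V + g}{g + i \sqrt{7}}$ ($D{\left(g,V \right)} = \frac{V + g}{g + \sqrt{-7}} = \frac{V + g}{g + i \sqrt{7}}$)
$50 D{\left(-9,-5 \right)} - 66 = 50 \frac{-5 - 9}{-9 + i \sqrt{7}} - 66 = 50 \frac{1}{-9 + i \sqrt{7}} \left(-14\right) - 66 = 50 \left(- \frac{14}{-9 + i \sqrt{7}}\right) - 66 = - \frac{700}{-9 + i \sqrt{7}} - 66 = -66 - \frac{700}{-9 + i \sqrt{7}}$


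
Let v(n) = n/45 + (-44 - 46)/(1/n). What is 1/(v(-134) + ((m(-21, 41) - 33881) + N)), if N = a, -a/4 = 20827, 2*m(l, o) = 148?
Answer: -45/4727609 ≈ -9.5186e-6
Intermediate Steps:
m(l, o) = 74 (m(l, o) = (½)*148 = 74)
a = -83308 (a = -4*20827 = -83308)
N = -83308
v(n) = -4049*n/45 (v(n) = n*(1/45) - 90*n = n/45 - 90*n = -4049*n/45)
1/(v(-134) + ((m(-21, 41) - 33881) + N)) = 1/(-4049/45*(-134) + ((74 - 33881) - 83308)) = 1/(542566/45 + (-33807 - 83308)) = 1/(542566/45 - 117115) = 1/(-4727609/45) = -45/4727609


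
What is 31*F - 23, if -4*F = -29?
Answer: 807/4 ≈ 201.75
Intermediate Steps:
F = 29/4 (F = -1/4*(-29) = 29/4 ≈ 7.2500)
31*F - 23 = 31*(29/4) - 23 = 899/4 - 23 = 807/4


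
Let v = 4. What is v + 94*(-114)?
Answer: -10712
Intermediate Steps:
v + 94*(-114) = 4 + 94*(-114) = 4 - 10716 = -10712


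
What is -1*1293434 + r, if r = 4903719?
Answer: 3610285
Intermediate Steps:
-1*1293434 + r = -1*1293434 + 4903719 = -1293434 + 4903719 = 3610285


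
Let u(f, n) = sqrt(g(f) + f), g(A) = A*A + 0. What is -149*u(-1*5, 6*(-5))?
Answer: -298*sqrt(5) ≈ -666.35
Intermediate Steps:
g(A) = A**2 (g(A) = A**2 + 0 = A**2)
u(f, n) = sqrt(f + f**2) (u(f, n) = sqrt(f**2 + f) = sqrt(f + f**2))
-149*u(-1*5, 6*(-5)) = -149*sqrt(20) = -149*2*sqrt(5) = -298*sqrt(5)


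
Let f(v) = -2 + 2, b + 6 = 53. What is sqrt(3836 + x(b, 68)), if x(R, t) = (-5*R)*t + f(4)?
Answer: 4*I*sqrt(759) ≈ 110.2*I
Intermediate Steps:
b = 47 (b = -6 + 53 = 47)
f(v) = 0
x(R, t) = -5*R*t (x(R, t) = (-5*R)*t + 0 = -5*R*t + 0 = -5*R*t)
sqrt(3836 + x(b, 68)) = sqrt(3836 - 5*47*68) = sqrt(3836 - 15980) = sqrt(-12144) = 4*I*sqrt(759)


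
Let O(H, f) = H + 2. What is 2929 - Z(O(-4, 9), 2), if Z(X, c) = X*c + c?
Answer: 2931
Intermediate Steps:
O(H, f) = 2 + H
Z(X, c) = c + X*c
2929 - Z(O(-4, 9), 2) = 2929 - 2*(1 + (2 - 4)) = 2929 - 2*(1 - 2) = 2929 - 2*(-1) = 2929 - 1*(-2) = 2929 + 2 = 2931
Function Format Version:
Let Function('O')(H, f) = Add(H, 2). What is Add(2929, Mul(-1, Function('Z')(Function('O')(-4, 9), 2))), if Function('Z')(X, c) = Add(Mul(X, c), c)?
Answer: 2931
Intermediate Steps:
Function('O')(H, f) = Add(2, H)
Function('Z')(X, c) = Add(c, Mul(X, c))
Add(2929, Mul(-1, Function('Z')(Function('O')(-4, 9), 2))) = Add(2929, Mul(-1, Mul(2, Add(1, Add(2, -4))))) = Add(2929, Mul(-1, Mul(2, Add(1, -2)))) = Add(2929, Mul(-1, Mul(2, -1))) = Add(2929, Mul(-1, -2)) = Add(2929, 2) = 2931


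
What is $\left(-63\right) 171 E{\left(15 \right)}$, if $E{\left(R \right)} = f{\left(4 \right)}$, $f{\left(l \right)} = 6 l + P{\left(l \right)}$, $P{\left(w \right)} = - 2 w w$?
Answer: $86184$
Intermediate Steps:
$P{\left(w \right)} = - 2 w^{2}$
$f{\left(l \right)} = - 2 l^{2} + 6 l$ ($f{\left(l \right)} = 6 l - 2 l^{2} = - 2 l^{2} + 6 l$)
$E{\left(R \right)} = -8$ ($E{\left(R \right)} = 2 \cdot 4 \left(3 - 4\right) = 2 \cdot 4 \left(-1\right) = -8$)
$\left(-63\right) 171 E{\left(15 \right)} = \left(-63\right) 171 \left(-8\right) = \left(-10773\right) \left(-8\right) = 86184$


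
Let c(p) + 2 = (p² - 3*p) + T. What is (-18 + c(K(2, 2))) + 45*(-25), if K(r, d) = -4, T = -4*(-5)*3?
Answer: -1057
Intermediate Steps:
T = 60 (T = 20*3 = 60)
c(p) = 58 + p² - 3*p (c(p) = -2 + ((p² - 3*p) + 60) = -2 + (60 + p² - 3*p) = 58 + p² - 3*p)
(-18 + c(K(2, 2))) + 45*(-25) = (-18 + (58 + (-4)² - 3*(-4))) + 45*(-25) = (-18 + (58 + 16 + 12)) - 1125 = (-18 + 86) - 1125 = 68 - 1125 = -1057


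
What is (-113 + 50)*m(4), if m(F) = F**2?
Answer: -1008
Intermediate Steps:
(-113 + 50)*m(4) = (-113 + 50)*4**2 = -63*16 = -1008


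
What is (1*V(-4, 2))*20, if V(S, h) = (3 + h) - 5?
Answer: 0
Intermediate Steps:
V(S, h) = -2 + h
(1*V(-4, 2))*20 = (1*(-2 + 2))*20 = (1*0)*20 = 0*20 = 0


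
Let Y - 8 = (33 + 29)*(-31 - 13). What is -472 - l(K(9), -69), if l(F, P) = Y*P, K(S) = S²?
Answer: -188152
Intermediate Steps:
Y = -2720 (Y = 8 + (33 + 29)*(-31 - 13) = 8 + 62*(-44) = 8 - 2728 = -2720)
l(F, P) = -2720*P
-472 - l(K(9), -69) = -472 - (-2720)*(-69) = -472 - 1*187680 = -472 - 187680 = -188152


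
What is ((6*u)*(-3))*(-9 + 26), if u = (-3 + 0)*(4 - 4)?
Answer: 0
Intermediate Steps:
u = 0 (u = -3*0 = 0)
((6*u)*(-3))*(-9 + 26) = ((6*0)*(-3))*(-9 + 26) = (0*(-3))*17 = 0*17 = 0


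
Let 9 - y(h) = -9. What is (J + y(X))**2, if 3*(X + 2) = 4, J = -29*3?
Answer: 4761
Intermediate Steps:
J = -87
X = -2/3 (X = -2 + (1/3)*4 = -2 + 4/3 = -2/3 ≈ -0.66667)
y(h) = 18 (y(h) = 9 - 1*(-9) = 9 + 9 = 18)
(J + y(X))**2 = (-87 + 18)**2 = (-69)**2 = 4761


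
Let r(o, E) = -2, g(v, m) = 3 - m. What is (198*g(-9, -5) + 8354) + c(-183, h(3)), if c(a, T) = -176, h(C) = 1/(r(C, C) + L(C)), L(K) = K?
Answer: 9762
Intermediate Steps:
h(C) = 1/(-2 + C)
(198*g(-9, -5) + 8354) + c(-183, h(3)) = (198*(3 - 1*(-5)) + 8354) - 176 = (198*(3 + 5) + 8354) - 176 = (198*8 + 8354) - 176 = (1584 + 8354) - 176 = 9938 - 176 = 9762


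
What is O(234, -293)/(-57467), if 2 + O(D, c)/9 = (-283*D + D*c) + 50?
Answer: 1212624/57467 ≈ 21.101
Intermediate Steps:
O(D, c) = 432 - 2547*D + 9*D*c (O(D, c) = -18 + 9*((-283*D + D*c) + 50) = -18 + 9*(50 - 283*D + D*c) = -18 + (450 - 2547*D + 9*D*c) = 432 - 2547*D + 9*D*c)
O(234, -293)/(-57467) = (432 - 2547*234 + 9*234*(-293))/(-57467) = (432 - 595998 - 617058)*(-1/57467) = -1212624*(-1/57467) = 1212624/57467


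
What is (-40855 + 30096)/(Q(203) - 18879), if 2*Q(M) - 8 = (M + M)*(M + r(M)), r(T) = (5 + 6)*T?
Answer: -10759/475633 ≈ -0.022620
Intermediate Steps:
r(T) = 11*T
Q(M) = 4 + 12*M² (Q(M) = 4 + ((M + M)*(M + 11*M))/2 = 4 + ((2*M)*(12*M))/2 = 4 + (24*M²)/2 = 4 + 12*M²)
(-40855 + 30096)/(Q(203) - 18879) = (-40855 + 30096)/((4 + 12*203²) - 18879) = -10759/((4 + 12*41209) - 18879) = -10759/((4 + 494508) - 18879) = -10759/(494512 - 18879) = -10759/475633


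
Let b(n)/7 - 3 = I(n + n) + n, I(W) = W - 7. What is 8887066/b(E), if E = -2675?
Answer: -8887066/56203 ≈ -158.12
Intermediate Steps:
I(W) = -7 + W
b(n) = -28 + 21*n (b(n) = 21 + 7*((-7 + (n + n)) + n) = 21 + 7*((-7 + 2*n) + n) = 21 + 7*(-7 + 3*n) = 21 + (-49 + 21*n) = -28 + 21*n)
8887066/b(E) = 8887066/(-28 + 21*(-2675)) = 8887066/(-28 - 56175) = 8887066/(-56203) = 8887066*(-1/56203) = -8887066/56203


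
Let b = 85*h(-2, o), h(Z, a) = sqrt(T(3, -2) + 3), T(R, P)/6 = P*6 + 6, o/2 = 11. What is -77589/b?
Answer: 25863*I*sqrt(33)/935 ≈ 158.9*I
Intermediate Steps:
o = 22 (o = 2*11 = 22)
T(R, P) = 36 + 36*P (T(R, P) = 6*(P*6 + 6) = 6*(6*P + 6) = 6*(6 + 6*P) = 36 + 36*P)
h(Z, a) = I*sqrt(33) (h(Z, a) = sqrt((36 + 36*(-2)) + 3) = sqrt((36 - 72) + 3) = sqrt(-36 + 3) = sqrt(-33) = I*sqrt(33))
b = 85*I*sqrt(33) (b = 85*(I*sqrt(33)) = 85*I*sqrt(33) ≈ 488.29*I)
-77589/b = -77589*(-I*sqrt(33)/2805) = -(-25863)*I*sqrt(33)/935 = 25863*I*sqrt(33)/935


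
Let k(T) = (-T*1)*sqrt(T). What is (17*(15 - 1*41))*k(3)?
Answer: 1326*sqrt(3) ≈ 2296.7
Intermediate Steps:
k(T) = -T**(3/2) (k(T) = (-T)*sqrt(T) = -T**(3/2))
(17*(15 - 1*41))*k(3) = (17*(15 - 1*41))*(-3**(3/2)) = (17*(15 - 41))*(-3*sqrt(3)) = (17*(-26))*(-3*sqrt(3)) = -(-1326)*sqrt(3) = 1326*sqrt(3)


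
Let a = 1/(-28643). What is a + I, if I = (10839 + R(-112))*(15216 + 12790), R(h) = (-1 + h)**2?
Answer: 18937767655663/28643 ≈ 6.6117e+8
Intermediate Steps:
I = 661165648 (I = (10839 + (-1 - 112)**2)*(15216 + 12790) = (10839 + (-113)**2)*28006 = (10839 + 12769)*28006 = 23608*28006 = 661165648)
a = -1/28643 ≈ -3.4913e-5
a + I = -1/28643 + 661165648 = 18937767655663/28643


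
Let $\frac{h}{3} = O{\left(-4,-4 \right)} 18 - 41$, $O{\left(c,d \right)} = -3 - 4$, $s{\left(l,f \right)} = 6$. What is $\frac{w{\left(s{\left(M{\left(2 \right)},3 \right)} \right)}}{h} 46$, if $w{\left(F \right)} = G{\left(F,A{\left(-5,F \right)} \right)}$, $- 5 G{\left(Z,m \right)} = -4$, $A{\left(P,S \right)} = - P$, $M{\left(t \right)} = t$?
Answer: $- \frac{184}{2505} \approx -0.073453$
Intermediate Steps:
$O{\left(c,d \right)} = -7$ ($O{\left(c,d \right)} = -3 - 4 = -7$)
$h = -501$ ($h = 3 \left(\left(-7\right) 18 - 41\right) = 3 \left(-126 - 41\right) = 3 \left(-167\right) = -501$)
$G{\left(Z,m \right)} = \frac{4}{5}$ ($G{\left(Z,m \right)} = \left(- \frac{1}{5}\right) \left(-4\right) = \frac{4}{5}$)
$w{\left(F \right)} = \frac{4}{5}$
$\frac{w{\left(s{\left(M{\left(2 \right)},3 \right)} \right)}}{h} 46 = \frac{4}{5 \left(-501\right)} 46 = \frac{4}{5} \left(- \frac{1}{501}\right) 46 = \left(- \frac{4}{2505}\right) 46 = - \frac{184}{2505}$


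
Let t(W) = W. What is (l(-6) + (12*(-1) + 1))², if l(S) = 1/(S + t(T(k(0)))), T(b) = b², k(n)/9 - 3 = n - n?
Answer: 63234304/522729 ≈ 120.97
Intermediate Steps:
k(n) = 27 (k(n) = 27 + 9*(n - n) = 27 + 9*0 = 27 + 0 = 27)
l(S) = 1/(729 + S) (l(S) = 1/(S + 27²) = 1/(S + 729) = 1/(729 + S))
(l(-6) + (12*(-1) + 1))² = (1/(729 - 6) + (12*(-1) + 1))² = (1/723 + (-12 + 1))² = (1/723 - 11)² = (-7952/723)² = 63234304/522729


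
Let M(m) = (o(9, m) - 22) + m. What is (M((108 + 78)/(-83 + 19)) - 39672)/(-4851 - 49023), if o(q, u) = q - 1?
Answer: 1270045/1723968 ≈ 0.73670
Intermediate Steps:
o(q, u) = -1 + q
M(m) = -14 + m (M(m) = ((-1 + 9) - 22) + m = (8 - 22) + m = -14 + m)
(M((108 + 78)/(-83 + 19)) - 39672)/(-4851 - 49023) = ((-14 + (108 + 78)/(-83 + 19)) - 39672)/(-4851 - 49023) = ((-14 + 186/(-64)) - 39672)/(-53874) = ((-14 + 186*(-1/64)) - 39672)*(-1/53874) = ((-14 - 93/32) - 39672)*(-1/53874) = (-541/32 - 39672)*(-1/53874) = -1270045/32*(-1/53874) = 1270045/1723968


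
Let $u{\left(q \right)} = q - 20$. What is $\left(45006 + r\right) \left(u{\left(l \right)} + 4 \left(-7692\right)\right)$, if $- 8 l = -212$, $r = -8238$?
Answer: $-1131038832$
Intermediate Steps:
$l = \frac{53}{2}$ ($l = \left(- \frac{1}{8}\right) \left(-212\right) = \frac{53}{2} \approx 26.5$)
$u{\left(q \right)} = -20 + q$
$\left(45006 + r\right) \left(u{\left(l \right)} + 4 \left(-7692\right)\right) = \left(45006 - 8238\right) \left(\left(-20 + \frac{53}{2}\right) + 4 \left(-7692\right)\right) = 36768 \left(\frac{13}{2} - 30768\right) = 36768 \left(- \frac{61523}{2}\right) = -1131038832$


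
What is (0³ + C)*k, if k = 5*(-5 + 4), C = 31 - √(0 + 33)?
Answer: -155 + 5*√33 ≈ -126.28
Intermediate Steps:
C = 31 - √33 ≈ 25.255
k = -5 (k = 5*(-1) = -5)
(0³ + C)*k = (0³ + (31 - √33))*(-5) = (0 + (31 - √33))*(-5) = (31 - √33)*(-5) = -155 + 5*√33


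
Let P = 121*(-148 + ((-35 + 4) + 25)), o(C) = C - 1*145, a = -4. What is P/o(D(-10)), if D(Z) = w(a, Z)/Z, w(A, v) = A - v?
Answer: 6655/52 ≈ 127.98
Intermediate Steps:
D(Z) = (-4 - Z)/Z
o(C) = -145 + C (o(C) = C - 145 = -145 + C)
P = -18634 (P = 121*(-148 + (-31 + 25)) = 121*(-148 - 6) = 121*(-154) = -18634)
P/o(D(-10)) = -18634/(-145 + (-4 - 1*(-10))/(-10)) = -18634/(-145 - (-4 + 10)/10) = -18634/(-145 - 1/10*6) = -18634/(-145 - 3/5) = -18634/(-728/5) = -18634*(-5/728) = 6655/52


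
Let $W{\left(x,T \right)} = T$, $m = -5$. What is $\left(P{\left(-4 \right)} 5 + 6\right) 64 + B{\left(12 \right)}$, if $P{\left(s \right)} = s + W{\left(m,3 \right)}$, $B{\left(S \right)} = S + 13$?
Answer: $89$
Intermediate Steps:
$B{\left(S \right)} = 13 + S$
$P{\left(s \right)} = 3 + s$ ($P{\left(s \right)} = s + 3 = 3 + s$)
$\left(P{\left(-4 \right)} 5 + 6\right) 64 + B{\left(12 \right)} = \left(\left(3 - 4\right) 5 + 6\right) 64 + \left(13 + 12\right) = \left(\left(-1\right) 5 + 6\right) 64 + 25 = \left(-5 + 6\right) 64 + 25 = 1 \cdot 64 + 25 = 64 + 25 = 89$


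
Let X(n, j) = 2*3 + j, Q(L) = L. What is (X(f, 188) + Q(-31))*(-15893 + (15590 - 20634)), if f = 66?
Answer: -3412731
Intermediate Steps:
X(n, j) = 6 + j
(X(f, 188) + Q(-31))*(-15893 + (15590 - 20634)) = ((6 + 188) - 31)*(-15893 + (15590 - 20634)) = (194 - 31)*(-15893 - 5044) = 163*(-20937) = -3412731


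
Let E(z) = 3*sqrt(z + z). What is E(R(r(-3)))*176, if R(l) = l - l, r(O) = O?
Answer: 0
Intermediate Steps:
R(l) = 0
E(z) = 3*sqrt(2)*sqrt(z) (E(z) = 3*sqrt(2*z) = 3*(sqrt(2)*sqrt(z)) = 3*sqrt(2)*sqrt(z))
E(R(r(-3)))*176 = (3*sqrt(2)*sqrt(0))*176 = (3*sqrt(2)*0)*176 = 0*176 = 0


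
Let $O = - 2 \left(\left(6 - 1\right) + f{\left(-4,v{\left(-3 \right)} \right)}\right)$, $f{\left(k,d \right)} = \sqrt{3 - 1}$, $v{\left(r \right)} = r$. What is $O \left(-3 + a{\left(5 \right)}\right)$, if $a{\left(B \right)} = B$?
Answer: $-20 - 4 \sqrt{2} \approx -25.657$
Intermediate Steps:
$f{\left(k,d \right)} = \sqrt{2}$
$O = -10 - 2 \sqrt{2}$ ($O = - 2 \left(\left(6 - 1\right) + \sqrt{2}\right) = - 2 \left(5 + \sqrt{2}\right) = -10 - 2 \sqrt{2} \approx -12.828$)
$O \left(-3 + a{\left(5 \right)}\right) = \left(-10 - 2 \sqrt{2}\right) \left(-3 + 5\right) = \left(-10 - 2 \sqrt{2}\right) 2 = -20 - 4 \sqrt{2}$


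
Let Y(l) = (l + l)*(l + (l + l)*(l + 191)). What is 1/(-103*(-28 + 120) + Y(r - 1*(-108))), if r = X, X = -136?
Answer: 1/503260 ≈ 1.9870e-6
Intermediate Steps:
r = -136
Y(l) = 2*l*(l + 2*l*(191 + l)) (Y(l) = (2*l)*(l + (2*l)*(191 + l)) = (2*l)*(l + 2*l*(191 + l)) = 2*l*(l + 2*l*(191 + l)))
1/(-103*(-28 + 120) + Y(r - 1*(-108))) = 1/(-103*(-28 + 120) + (-136 - 1*(-108))²*(766 + 4*(-136 - 1*(-108)))) = 1/(-103*92 + (-136 + 108)²*(766 + 4*(-136 + 108))) = 1/(-9476 + (-28)²*(766 + 4*(-28))) = 1/(-9476 + 784*(766 - 112)) = 1/(-9476 + 784*654) = 1/(-9476 + 512736) = 1/503260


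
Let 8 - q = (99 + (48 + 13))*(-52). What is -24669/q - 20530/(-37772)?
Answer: -63401969/26213768 ≈ -2.4187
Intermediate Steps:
q = 8328 (q = 8 - (99 + (48 + 13))*(-52) = 8 - (99 + 61)*(-52) = 8 - 160*(-52) = 8 - 1*(-8320) = 8 + 8320 = 8328)
-24669/q - 20530/(-37772) = -24669/8328 - 20530/(-37772) = -24669*1/8328 - 20530*(-1/37772) = -8223/2776 + 10265/18886 = -63401969/26213768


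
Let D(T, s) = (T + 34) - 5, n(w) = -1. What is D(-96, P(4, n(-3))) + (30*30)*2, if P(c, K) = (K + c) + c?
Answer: 1733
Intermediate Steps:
P(c, K) = K + 2*c
D(T, s) = 29 + T (D(T, s) = (34 + T) - 5 = 29 + T)
D(-96, P(4, n(-3))) + (30*30)*2 = (29 - 96) + (30*30)*2 = -67 + 900*2 = -67 + 1800 = 1733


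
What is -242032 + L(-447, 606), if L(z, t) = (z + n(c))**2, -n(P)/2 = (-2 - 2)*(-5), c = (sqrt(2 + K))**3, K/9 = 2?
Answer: -4863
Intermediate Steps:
K = 18 (K = 9*2 = 18)
c = 40*sqrt(5) (c = (sqrt(2 + 18))**3 = (sqrt(20))**3 = (2*sqrt(5))**3 = 40*sqrt(5) ≈ 89.443)
n(P) = -40 (n(P) = -2*(-2 - 2)*(-5) = -(-8)*(-5) = -2*20 = -40)
L(z, t) = (-40 + z)**2 (L(z, t) = (z - 40)**2 = (-40 + z)**2)
-242032 + L(-447, 606) = -242032 + (-40 - 447)**2 = -242032 + (-487)**2 = -242032 + 237169 = -4863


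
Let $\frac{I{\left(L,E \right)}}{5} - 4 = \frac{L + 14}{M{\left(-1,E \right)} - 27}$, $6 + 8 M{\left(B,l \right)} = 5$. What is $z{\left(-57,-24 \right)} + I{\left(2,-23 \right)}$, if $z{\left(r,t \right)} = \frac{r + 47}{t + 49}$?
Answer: $\frac{18066}{1085} \approx 16.651$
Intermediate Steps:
$M{\left(B,l \right)} = - \frac{1}{8}$ ($M{\left(B,l \right)} = - \frac{3}{4} + \frac{1}{8} \cdot 5 = - \frac{3}{4} + \frac{5}{8} = - \frac{1}{8}$)
$z{\left(r,t \right)} = \frac{47 + r}{49 + t}$
$I{\left(L,E \right)} = \frac{540}{31} - \frac{40 L}{217}$ ($I{\left(L,E \right)} = 20 + 5 \frac{L + 14}{- \frac{1}{8} - 27} = 20 + 5 \frac{14 + L}{- \frac{217}{8}} = 20 + 5 \left(14 + L\right) \left(- \frac{8}{217}\right) = 20 + 5 \left(- \frac{16}{31} - \frac{8 L}{217}\right) = 20 - \left(\frac{80}{31} + \frac{40 L}{217}\right) = \frac{540}{31} - \frac{40 L}{217}$)
$z{\left(-57,-24 \right)} + I{\left(2,-23 \right)} = \frac{47 - 57}{49 - 24} + \left(\frac{540}{31} - \frac{80}{217}\right) = \frac{1}{25} \left(-10\right) + \left(\frac{540}{31} - \frac{80}{217}\right) = \frac{1}{25} \left(-10\right) + \frac{3700}{217} = - \frac{2}{5} + \frac{3700}{217} = \frac{18066}{1085}$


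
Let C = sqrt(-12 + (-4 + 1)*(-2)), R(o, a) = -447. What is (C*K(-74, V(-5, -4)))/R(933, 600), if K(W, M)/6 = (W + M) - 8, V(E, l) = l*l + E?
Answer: 142*I*sqrt(6)/149 ≈ 2.3344*I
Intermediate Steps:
V(E, l) = E + l**2 (V(E, l) = l**2 + E = E + l**2)
K(W, M) = -48 + 6*M + 6*W (K(W, M) = 6*((W + M) - 8) = 6*((M + W) - 8) = 6*(-8 + M + W) = -48 + 6*M + 6*W)
C = I*sqrt(6) (C = sqrt(-12 - 3*(-2)) = sqrt(-12 + 6) = sqrt(-6) = I*sqrt(6) ≈ 2.4495*I)
(C*K(-74, V(-5, -4)))/R(933, 600) = ((I*sqrt(6))*(-48 + 6*(-5 + (-4)**2) + 6*(-74)))/(-447) = ((I*sqrt(6))*(-48 + 6*(-5 + 16) - 444))*(-1/447) = ((I*sqrt(6))*(-48 + 6*11 - 444))*(-1/447) = ((I*sqrt(6))*(-48 + 66 - 444))*(-1/447) = ((I*sqrt(6))*(-426))*(-1/447) = -426*I*sqrt(6)*(-1/447) = 142*I*sqrt(6)/149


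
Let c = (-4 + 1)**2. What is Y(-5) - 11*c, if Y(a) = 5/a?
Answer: -100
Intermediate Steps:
c = 9 (c = (-3)**2 = 9)
Y(-5) - 11*c = 5/(-5) - 11*9 = 5*(-1/5) - 99 = -1 - 99 = -100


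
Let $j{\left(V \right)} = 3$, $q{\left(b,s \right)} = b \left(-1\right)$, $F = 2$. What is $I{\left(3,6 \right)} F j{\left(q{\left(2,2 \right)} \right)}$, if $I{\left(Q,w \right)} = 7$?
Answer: $42$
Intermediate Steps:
$q{\left(b,s \right)} = - b$
$I{\left(3,6 \right)} F j{\left(q{\left(2,2 \right)} \right)} = 7 \cdot 2 \cdot 3 = 14 \cdot 3 = 42$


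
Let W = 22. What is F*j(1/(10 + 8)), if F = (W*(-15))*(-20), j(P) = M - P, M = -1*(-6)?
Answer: 117700/3 ≈ 39233.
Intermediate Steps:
M = 6
j(P) = 6 - P
F = 6600 (F = (22*(-15))*(-20) = -330*(-20) = 6600)
F*j(1/(10 + 8)) = 6600*(6 - 1/(10 + 8)) = 6600*(6 - 1/18) = 6600*(107/18) = 117700/3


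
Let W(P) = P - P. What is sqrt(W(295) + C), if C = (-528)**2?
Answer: 528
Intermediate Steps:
C = 278784
W(P) = 0
sqrt(W(295) + C) = sqrt(0 + 278784) = sqrt(278784) = 528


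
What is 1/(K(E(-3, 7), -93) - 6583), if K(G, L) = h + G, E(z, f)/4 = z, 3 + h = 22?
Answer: -1/6576 ≈ -0.00015207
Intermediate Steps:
h = 19 (h = -3 + 22 = 19)
E(z, f) = 4*z
K(G, L) = 19 + G
1/(K(E(-3, 7), -93) - 6583) = 1/((19 + 4*(-3)) - 6583) = 1/((19 - 12) - 6583) = 1/(7 - 6583) = 1/(-6576) = -1/6576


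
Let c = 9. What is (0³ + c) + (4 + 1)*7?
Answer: 44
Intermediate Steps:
(0³ + c) + (4 + 1)*7 = (0³ + 9) + (4 + 1)*7 = (0 + 9) + 5*7 = 9 + 35 = 44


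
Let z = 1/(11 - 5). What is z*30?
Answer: 5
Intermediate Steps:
z = ⅙ (z = 1/6 = ⅙ ≈ 0.16667)
z*30 = (⅙)*30 = 5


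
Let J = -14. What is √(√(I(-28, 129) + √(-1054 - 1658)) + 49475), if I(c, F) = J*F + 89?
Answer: √(49475 + √(-1717 + 2*I*√678)) ≈ 222.43 + 0.0932*I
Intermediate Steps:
I(c, F) = 89 - 14*F (I(c, F) = -14*F + 89 = 89 - 14*F)
√(√(I(-28, 129) + √(-1054 - 1658)) + 49475) = √(√((89 - 14*129) + √(-1054 - 1658)) + 49475) = √(√((89 - 1806) + √(-2712)) + 49475) = √(√(-1717 + 2*I*√678) + 49475) = √(49475 + √(-1717 + 2*I*√678))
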